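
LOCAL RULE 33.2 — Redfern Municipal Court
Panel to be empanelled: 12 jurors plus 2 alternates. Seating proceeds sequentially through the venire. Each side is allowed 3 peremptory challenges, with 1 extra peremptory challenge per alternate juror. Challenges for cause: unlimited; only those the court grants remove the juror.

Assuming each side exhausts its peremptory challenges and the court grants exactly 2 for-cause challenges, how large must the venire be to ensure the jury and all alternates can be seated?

Seats to fill: 12 + 2 alternates = 14.
Peremptories: 3 + 1×2 = 5 per side × 2 sides = 10.
For-cause removals: 2.
Minimum venire: 14 + 10 + 2 = 26.

26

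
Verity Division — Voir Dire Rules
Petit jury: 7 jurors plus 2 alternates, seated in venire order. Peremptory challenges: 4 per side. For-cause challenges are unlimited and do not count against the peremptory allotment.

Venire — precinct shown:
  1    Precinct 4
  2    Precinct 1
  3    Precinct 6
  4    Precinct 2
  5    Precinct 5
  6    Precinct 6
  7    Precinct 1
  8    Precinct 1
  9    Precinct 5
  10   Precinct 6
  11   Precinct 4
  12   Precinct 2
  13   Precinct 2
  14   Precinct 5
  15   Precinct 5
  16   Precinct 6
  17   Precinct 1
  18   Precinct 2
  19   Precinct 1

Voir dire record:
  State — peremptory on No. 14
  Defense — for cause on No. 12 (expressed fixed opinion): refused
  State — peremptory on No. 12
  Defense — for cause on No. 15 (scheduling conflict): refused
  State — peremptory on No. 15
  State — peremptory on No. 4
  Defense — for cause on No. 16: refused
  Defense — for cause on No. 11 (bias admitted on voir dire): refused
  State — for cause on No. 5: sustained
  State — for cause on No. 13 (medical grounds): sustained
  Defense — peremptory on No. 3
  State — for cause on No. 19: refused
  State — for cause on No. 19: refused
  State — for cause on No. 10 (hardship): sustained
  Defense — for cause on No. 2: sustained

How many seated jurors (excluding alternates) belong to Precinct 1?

Removed: #2, #3, #4, #5, #10, #12, #13, #14, #15.
Seated jurors 1–7: #1, #6, #7, #8, #9, #11, #16 (alternates #17, #18 not counted).
Of those, in Precinct 1: #7, #8 → 2.

2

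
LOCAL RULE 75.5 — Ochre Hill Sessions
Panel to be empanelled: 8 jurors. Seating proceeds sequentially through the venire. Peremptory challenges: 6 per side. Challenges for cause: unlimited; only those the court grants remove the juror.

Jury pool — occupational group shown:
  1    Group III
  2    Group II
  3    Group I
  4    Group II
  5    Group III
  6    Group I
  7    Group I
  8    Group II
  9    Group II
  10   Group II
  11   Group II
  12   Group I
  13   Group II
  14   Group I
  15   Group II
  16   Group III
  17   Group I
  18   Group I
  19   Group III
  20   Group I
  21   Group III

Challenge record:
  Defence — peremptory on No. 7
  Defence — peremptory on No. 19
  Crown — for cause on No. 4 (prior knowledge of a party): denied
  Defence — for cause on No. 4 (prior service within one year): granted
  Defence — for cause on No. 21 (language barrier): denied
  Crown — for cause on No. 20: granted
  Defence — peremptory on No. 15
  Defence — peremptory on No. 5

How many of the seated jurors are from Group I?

2

Removed: #4, #5, #7, #15, #19, #20.
Seated jurors 1–8: #1, #2, #3, #6, #8, #9, #10, #11.
Of those, in Group I: #3, #6 → 2.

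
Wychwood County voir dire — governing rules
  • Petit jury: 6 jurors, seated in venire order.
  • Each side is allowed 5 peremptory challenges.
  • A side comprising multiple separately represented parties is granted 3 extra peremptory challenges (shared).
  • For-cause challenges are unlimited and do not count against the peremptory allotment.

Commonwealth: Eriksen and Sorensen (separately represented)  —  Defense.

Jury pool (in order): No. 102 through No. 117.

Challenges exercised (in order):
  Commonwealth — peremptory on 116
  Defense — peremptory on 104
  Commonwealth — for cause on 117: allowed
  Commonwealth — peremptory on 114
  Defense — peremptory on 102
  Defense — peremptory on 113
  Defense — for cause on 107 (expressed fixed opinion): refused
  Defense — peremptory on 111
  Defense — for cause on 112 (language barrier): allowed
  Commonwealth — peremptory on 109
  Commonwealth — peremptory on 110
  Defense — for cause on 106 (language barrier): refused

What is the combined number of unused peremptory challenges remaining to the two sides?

5

Commonwealth allotment: 5 base + 3 multi-party = 8. Defense allotment: 5.
Commonwealth peremptories used: #116, #114, #109, #110 — 4 (the for-cause on #117 doesn't count).
Defense peremptories used: #104, #102, #113, #111 — 4 (for-cause on #107, #112, #106 don't count).
Remaining: (8 − 4) + (5 − 4) = 5.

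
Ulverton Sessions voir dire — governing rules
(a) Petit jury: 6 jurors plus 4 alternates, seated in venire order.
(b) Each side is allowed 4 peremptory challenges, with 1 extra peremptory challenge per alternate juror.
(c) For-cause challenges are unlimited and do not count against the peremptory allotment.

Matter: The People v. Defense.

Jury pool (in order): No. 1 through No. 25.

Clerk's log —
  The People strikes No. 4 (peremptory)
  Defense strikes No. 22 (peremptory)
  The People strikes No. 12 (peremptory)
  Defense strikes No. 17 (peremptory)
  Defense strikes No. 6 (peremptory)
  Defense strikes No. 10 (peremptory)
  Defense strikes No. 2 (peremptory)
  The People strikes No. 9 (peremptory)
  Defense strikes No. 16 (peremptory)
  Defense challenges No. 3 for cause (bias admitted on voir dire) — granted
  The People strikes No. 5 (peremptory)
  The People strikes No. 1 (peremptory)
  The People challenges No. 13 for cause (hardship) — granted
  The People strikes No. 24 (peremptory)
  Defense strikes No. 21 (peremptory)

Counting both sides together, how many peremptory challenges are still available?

3

The People allotment: 4 base + 1 × 4 alternates = 8. Defense allotment: 4 base + 1 × 4 alternates = 8.
The People peremptories used: #4, #12, #9, #5, #1, #24 — 6 (the for-cause on #13 doesn't count).
Defense peremptories used: #22, #17, #6, #10, #2, #16, #21 — 7 (the for-cause on #3 doesn't count).
Remaining: (8 − 6) + (8 − 7) = 3.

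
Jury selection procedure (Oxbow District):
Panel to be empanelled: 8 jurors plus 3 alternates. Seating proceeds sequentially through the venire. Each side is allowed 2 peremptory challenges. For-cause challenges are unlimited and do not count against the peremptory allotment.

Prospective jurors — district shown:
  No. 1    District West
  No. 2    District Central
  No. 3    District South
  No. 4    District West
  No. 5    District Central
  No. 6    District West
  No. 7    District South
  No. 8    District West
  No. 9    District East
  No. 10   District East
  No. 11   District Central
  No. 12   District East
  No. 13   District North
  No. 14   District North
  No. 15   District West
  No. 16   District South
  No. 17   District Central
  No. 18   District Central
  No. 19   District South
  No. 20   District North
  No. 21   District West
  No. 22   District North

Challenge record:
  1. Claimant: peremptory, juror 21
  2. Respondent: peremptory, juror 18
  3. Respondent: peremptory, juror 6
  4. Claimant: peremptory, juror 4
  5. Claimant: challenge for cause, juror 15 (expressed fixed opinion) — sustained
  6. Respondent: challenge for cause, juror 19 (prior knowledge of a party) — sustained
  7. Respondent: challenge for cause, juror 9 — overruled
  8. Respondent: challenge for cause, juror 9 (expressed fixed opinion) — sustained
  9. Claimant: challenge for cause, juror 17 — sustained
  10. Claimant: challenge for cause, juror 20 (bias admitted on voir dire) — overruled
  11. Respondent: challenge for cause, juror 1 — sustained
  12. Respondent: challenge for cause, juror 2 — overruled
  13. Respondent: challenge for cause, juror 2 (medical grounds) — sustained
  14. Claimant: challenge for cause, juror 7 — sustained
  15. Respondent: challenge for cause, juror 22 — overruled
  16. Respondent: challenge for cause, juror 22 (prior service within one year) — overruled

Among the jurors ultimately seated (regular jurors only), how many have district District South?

1

Removed: #1, #2, #4, #6, #7, #9, #15, #17, #18, #19, #21.
Seated jurors 1–8: #3, #5, #8, #10, #11, #12, #13, #14 (alternates #16, #20, #22 not counted).
Of those, in District South: #3 → 1.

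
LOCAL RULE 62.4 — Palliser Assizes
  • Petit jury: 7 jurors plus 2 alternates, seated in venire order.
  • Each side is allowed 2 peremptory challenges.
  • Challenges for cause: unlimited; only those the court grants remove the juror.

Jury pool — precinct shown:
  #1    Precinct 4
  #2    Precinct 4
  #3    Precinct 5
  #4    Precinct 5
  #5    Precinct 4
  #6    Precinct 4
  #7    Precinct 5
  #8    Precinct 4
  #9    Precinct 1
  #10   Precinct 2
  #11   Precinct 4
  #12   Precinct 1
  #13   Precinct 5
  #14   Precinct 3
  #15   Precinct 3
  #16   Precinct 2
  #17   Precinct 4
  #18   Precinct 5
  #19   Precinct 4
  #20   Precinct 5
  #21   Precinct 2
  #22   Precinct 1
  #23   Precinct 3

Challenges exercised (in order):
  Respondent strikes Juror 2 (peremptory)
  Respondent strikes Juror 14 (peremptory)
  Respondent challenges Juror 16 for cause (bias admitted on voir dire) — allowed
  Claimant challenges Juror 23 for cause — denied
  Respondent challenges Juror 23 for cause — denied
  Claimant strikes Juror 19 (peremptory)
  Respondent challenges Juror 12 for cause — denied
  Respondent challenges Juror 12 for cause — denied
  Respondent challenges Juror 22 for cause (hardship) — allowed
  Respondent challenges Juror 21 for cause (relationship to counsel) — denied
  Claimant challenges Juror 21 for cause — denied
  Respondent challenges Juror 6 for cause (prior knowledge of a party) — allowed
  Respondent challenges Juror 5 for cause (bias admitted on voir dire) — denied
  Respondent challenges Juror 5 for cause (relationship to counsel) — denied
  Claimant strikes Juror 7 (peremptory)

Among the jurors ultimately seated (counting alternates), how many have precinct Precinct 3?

0

Removed: #2, #6, #7, #14, #16, #19, #22.
Seated (9 incl. alternates): #1, #3, #4, #5, #8, #9, #10, #11, #12.
None of those are in Precinct 3 → 0.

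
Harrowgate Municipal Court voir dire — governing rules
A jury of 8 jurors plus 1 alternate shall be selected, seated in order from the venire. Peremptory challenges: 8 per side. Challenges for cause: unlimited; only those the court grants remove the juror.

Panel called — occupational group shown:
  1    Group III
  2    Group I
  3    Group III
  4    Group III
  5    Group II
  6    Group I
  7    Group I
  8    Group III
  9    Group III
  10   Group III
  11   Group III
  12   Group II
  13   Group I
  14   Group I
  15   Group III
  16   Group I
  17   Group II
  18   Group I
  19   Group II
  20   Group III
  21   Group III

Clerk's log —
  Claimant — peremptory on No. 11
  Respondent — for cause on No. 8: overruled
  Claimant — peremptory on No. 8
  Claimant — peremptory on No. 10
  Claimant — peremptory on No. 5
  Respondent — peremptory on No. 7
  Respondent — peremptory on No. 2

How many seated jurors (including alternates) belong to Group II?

Removed: #2, #5, #7, #8, #10, #11.
Seated (9 incl. alternates): #1, #3, #4, #6, #9, #12, #13, #14, #15.
Of those, in Group II: #12 → 1.

1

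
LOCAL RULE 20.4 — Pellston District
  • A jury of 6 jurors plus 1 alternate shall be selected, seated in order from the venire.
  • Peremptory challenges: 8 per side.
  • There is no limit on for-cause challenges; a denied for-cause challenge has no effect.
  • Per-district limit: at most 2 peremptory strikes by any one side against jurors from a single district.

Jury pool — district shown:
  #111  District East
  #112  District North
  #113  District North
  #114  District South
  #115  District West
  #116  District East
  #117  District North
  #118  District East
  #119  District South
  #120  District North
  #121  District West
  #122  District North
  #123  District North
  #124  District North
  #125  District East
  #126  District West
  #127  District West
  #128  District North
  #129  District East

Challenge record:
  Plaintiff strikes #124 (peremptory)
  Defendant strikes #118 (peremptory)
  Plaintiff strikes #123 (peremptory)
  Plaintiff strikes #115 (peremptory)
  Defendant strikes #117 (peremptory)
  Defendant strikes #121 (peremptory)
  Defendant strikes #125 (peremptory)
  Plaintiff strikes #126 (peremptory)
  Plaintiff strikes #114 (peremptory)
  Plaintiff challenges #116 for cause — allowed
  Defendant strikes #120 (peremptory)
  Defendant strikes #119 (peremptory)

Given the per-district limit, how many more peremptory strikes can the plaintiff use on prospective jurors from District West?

0

Plaintiff peremptories so far: #124, #123, #115, #126, #114 — 5 of 8 used, 3 left overall.
Against District West: #115, #126 — 2 used; per-district cap 2 leaves 0.
Binding limit: min(3, 0) = 0.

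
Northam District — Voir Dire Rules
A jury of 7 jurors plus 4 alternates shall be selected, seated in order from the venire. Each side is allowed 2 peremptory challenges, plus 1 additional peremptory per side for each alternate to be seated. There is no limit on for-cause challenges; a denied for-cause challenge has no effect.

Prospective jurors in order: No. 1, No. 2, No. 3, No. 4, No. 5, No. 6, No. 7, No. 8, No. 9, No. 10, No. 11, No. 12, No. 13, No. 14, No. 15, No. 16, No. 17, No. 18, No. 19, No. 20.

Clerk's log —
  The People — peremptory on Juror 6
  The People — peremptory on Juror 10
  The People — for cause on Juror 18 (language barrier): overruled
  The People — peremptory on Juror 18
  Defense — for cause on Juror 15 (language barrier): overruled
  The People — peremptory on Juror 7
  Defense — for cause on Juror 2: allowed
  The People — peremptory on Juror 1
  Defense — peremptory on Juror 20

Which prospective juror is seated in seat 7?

12

Removed: #1, #2, #6, #7, #10, #18, #20. (#15 stays — for-cause denied.)
Seating in order: seats 1–7 → #3, #4, #5, #8, #9, #11, #12; alternates → #13, #14, #15, #16.
So seat 7 is #12.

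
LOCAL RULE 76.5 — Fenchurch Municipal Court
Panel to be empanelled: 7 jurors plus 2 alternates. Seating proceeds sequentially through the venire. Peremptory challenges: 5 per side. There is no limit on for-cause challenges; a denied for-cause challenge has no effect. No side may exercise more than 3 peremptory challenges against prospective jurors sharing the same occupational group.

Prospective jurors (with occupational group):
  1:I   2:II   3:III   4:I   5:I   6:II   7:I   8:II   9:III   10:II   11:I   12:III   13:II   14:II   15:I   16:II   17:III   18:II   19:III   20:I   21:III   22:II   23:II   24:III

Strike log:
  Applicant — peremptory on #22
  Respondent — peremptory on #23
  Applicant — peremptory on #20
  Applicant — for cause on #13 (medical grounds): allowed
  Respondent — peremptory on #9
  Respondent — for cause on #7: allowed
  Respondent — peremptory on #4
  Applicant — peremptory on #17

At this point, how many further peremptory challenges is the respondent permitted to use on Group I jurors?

Respondent peremptories so far: #23, #9, #4 — 3 of 5 used, 2 left overall.
Against Group I: #4 — 1 used; per-group cap 3 leaves 2.
Binding limit: min(2, 2) = 2.

2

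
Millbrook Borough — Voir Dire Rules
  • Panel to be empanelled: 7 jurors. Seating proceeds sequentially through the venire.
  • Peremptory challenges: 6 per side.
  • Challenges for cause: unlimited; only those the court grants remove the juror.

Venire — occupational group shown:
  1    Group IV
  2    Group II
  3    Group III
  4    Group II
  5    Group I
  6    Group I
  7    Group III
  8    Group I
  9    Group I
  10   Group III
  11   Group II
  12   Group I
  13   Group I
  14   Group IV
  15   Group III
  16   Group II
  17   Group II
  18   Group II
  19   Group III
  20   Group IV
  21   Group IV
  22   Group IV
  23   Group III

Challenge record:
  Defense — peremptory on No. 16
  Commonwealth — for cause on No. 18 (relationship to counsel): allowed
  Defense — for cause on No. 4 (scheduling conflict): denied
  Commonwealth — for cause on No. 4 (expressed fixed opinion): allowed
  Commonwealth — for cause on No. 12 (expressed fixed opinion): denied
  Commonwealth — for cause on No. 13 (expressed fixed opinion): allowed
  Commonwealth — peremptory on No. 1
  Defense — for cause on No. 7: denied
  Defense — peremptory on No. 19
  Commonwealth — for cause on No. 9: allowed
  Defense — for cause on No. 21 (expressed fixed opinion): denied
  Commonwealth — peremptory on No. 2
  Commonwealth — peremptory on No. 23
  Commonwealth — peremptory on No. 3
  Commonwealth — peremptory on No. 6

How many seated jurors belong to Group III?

2

Removed: #1, #2, #3, #4, #6, #9, #13, #16, #18, #19, #23.
Seated jurors 1–7: #5, #7, #8, #10, #11, #12, #14.
Of those, in Group III: #7, #10 → 2.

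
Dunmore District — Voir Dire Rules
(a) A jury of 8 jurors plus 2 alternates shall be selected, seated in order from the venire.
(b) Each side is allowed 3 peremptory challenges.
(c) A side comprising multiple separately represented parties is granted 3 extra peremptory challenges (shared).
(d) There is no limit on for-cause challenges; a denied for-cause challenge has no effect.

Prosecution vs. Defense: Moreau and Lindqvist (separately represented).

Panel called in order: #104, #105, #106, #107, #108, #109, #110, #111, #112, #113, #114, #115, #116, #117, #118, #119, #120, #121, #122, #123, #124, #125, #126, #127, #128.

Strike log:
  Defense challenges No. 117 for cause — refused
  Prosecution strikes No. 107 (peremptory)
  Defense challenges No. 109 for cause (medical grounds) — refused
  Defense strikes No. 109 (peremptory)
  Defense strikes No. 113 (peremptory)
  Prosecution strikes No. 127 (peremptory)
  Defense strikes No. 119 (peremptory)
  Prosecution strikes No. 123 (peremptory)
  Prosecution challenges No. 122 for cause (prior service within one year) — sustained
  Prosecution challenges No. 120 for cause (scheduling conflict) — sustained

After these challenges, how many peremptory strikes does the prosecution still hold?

0

Prosecution allotment: 3.
Prosecution peremptories used: #107, #127, #123 — 3 (for-cause on #122, #120 don't count).
Remaining: 3 − 3 = 0.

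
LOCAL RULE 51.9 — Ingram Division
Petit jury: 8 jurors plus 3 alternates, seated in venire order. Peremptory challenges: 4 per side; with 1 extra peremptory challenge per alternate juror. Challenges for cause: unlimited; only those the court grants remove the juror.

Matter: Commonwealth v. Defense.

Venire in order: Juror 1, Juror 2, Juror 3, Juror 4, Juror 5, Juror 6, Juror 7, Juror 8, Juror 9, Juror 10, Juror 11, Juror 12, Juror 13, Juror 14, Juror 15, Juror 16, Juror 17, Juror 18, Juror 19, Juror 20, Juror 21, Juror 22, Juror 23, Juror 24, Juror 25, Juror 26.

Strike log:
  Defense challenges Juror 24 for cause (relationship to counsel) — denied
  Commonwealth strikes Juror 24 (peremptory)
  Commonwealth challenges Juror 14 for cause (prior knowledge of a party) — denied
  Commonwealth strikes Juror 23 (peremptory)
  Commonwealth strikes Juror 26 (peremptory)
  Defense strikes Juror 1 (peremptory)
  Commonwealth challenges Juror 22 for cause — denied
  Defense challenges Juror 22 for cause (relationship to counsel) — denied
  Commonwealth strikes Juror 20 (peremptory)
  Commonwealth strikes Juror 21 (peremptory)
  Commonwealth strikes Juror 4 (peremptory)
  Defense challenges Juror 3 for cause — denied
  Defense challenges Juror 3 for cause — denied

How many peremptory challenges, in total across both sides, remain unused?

7

Commonwealth allotment: 4 base + 1 × 3 alternates = 7. Defense allotment: 4 base + 1 × 3 alternates = 7.
Commonwealth peremptories used: #24, #23, #26, #20, #21, #4 — 6 (for-cause on #14, #22 don't count).
Defense peremptories used: #1 — 1 (for-cause on #24, #22, #3, #3 don't count).
Remaining: (7 − 6) + (7 − 1) = 7.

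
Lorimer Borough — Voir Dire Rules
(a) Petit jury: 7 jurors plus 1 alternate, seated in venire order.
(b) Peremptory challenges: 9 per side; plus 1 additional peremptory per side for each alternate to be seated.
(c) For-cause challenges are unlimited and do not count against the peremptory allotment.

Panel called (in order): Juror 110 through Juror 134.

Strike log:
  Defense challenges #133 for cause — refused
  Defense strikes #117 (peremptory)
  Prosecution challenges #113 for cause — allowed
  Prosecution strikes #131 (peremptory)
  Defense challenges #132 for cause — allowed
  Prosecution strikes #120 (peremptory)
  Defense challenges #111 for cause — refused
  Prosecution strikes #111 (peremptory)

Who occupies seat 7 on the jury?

Removed: #111, #113, #117, #120, #131, #132. (#133 stays — for-cause denied.)
Seating in order: seats 1–7 → #110, #112, #114, #115, #116, #118, #119; alternates → #121.
So seat 7 is #119.

119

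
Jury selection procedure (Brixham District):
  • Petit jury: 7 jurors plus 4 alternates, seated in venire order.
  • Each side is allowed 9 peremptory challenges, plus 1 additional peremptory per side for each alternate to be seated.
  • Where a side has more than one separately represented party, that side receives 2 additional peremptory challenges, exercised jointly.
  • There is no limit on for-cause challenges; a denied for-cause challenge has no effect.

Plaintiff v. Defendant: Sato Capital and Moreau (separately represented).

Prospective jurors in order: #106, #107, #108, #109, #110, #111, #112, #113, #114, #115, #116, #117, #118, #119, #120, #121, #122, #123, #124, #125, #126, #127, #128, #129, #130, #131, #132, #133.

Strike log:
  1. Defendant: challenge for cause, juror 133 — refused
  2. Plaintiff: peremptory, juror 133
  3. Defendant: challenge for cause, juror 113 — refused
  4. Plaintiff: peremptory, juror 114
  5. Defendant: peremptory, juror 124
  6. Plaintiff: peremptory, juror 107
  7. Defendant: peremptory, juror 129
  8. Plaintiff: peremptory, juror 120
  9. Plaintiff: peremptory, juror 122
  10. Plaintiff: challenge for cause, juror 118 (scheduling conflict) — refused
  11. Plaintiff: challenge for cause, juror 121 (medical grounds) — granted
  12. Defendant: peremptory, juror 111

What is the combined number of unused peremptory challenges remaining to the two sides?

Plaintiff allotment: 9 base + 1 × 4 alternates = 13. Defendant allotment: 9 base + 1 × 4 alternates + 2 multi-party = 15.
Plaintiff peremptories used: #133, #114, #107, #120, #122 — 5 (for-cause on #118, #121 don't count).
Defendant peremptories used: #124, #129, #111 — 3 (for-cause on #133, #113 don't count).
Remaining: (13 − 5) + (15 − 3) = 20.

20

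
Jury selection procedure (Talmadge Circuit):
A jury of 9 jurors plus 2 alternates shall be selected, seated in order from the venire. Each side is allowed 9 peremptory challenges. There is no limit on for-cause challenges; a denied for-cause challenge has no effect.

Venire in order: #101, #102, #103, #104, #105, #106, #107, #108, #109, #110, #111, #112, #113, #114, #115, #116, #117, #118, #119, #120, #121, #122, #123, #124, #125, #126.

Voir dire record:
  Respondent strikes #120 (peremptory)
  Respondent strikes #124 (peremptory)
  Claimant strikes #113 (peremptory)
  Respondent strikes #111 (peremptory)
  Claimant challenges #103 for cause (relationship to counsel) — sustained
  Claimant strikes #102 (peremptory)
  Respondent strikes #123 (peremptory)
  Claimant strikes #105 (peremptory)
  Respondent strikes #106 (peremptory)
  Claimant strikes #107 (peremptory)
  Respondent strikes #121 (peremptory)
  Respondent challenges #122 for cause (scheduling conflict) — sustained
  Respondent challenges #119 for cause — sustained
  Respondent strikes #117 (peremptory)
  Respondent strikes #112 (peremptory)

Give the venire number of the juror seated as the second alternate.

126

Removed: #102, #103, #105, #106, #107, #111, #112, #113, #117, #119, #120, #121, #122, #123, #124.
Seating in order: seats 1–9 → #101, #104, #108, #109, #110, #114, #115, #116, #118; alternates → #125, #126.
So alternate 2 is #126.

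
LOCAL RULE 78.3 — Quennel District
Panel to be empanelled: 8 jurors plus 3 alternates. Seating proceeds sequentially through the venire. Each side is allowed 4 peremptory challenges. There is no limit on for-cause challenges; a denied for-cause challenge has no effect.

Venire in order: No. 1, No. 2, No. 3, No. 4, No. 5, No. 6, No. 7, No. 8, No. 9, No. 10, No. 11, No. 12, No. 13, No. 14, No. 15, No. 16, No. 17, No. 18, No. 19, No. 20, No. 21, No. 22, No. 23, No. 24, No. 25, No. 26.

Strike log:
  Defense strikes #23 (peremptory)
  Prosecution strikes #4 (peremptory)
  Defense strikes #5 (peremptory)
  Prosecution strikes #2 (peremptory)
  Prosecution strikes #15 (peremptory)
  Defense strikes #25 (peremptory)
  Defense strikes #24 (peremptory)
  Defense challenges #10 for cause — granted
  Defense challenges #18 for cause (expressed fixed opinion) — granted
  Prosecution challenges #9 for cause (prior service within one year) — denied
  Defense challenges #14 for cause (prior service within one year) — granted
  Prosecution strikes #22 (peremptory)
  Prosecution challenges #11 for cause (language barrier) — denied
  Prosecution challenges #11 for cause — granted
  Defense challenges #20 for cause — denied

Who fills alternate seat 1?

16

Removed: #2, #4, #5, #10, #11, #14, #15, #18, #22, #23, #24, #25. (#9, #20 stay — for-cause denied.)
Filling seats in venire order through position 9: #1, #3, #6, #7, #8, #9, #12, #13, #16.
So alternate 1 is #16.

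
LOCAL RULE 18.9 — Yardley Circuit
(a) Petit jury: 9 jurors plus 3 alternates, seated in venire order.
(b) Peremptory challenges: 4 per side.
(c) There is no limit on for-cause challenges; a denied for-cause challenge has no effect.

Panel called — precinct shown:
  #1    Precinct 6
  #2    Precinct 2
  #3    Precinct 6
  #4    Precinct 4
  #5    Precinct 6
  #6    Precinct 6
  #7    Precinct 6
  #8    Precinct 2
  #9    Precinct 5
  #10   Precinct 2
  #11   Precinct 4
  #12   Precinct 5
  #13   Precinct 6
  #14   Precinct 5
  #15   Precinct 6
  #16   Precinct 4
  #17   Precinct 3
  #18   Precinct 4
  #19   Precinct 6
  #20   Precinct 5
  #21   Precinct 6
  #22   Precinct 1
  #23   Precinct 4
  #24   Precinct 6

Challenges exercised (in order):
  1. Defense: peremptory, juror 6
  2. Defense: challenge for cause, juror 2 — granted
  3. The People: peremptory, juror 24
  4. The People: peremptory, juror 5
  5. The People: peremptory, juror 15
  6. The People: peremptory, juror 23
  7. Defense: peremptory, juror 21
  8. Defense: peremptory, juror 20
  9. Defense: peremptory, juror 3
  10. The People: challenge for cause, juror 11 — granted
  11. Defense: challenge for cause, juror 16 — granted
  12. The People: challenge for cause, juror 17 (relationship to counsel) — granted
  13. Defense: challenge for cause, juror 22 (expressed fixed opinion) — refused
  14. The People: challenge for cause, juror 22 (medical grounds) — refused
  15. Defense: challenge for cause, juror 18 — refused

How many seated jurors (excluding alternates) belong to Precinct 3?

Removed: #2, #3, #5, #6, #11, #15, #16, #17, #20, #21, #23, #24.
Seated jurors 1–9: #1, #4, #7, #8, #9, #10, #12, #13, #14 (alternates #18, #19, #22 not counted).
None of those are in Precinct 3 → 0.

0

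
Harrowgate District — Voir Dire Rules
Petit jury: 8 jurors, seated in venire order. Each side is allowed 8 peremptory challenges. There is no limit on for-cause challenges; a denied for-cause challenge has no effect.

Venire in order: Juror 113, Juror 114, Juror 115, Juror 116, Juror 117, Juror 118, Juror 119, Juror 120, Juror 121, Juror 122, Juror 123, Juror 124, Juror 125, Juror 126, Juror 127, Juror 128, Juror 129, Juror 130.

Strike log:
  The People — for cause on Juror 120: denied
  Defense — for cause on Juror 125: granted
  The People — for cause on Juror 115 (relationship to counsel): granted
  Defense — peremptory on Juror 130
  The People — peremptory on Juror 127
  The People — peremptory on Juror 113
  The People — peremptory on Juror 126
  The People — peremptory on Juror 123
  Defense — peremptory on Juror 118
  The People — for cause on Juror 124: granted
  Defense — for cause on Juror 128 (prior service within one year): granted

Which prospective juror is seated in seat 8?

Removed: #113, #115, #118, #123, #124, #125, #126, #127, #128, #130. (#120 stays — for-cause denied.)
Filling seats in venire order through position 8: #114, #116, #117, #119, #120, #121, #122, #129.
So seat 8 is #129.

129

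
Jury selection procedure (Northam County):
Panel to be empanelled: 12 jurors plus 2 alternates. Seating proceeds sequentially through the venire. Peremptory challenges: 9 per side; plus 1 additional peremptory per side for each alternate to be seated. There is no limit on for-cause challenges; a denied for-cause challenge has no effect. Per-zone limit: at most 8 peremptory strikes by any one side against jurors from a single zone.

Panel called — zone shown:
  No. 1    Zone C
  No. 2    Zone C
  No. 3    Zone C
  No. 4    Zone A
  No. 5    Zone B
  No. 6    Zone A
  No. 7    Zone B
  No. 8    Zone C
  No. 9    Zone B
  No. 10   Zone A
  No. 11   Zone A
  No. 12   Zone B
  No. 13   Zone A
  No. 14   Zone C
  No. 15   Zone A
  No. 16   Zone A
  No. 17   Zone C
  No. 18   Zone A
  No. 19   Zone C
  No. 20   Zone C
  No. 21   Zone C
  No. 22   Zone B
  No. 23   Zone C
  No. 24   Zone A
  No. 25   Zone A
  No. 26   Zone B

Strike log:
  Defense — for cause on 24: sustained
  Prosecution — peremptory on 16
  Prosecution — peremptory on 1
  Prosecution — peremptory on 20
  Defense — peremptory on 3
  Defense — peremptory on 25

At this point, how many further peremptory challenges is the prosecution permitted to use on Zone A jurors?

Prosecution peremptories so far: #16, #1, #20 — 3 of 11 used, 8 left overall.
Against Zone A: #16 — 1 used; per-zone cap 8 leaves 7.
Binding limit: min(8, 7) = 7.

7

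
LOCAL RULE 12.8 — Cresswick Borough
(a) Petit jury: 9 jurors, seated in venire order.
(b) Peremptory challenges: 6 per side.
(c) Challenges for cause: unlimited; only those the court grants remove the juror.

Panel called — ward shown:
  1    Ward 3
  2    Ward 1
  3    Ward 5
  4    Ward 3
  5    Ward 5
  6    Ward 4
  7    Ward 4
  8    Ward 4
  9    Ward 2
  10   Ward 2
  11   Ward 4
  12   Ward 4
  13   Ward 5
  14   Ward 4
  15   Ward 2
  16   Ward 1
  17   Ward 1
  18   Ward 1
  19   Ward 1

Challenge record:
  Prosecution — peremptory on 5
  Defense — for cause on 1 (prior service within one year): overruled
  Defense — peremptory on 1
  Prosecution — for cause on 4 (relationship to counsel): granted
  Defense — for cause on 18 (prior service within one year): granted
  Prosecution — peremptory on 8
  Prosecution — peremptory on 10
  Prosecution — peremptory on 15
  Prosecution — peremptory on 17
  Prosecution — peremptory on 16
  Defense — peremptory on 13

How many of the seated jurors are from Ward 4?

Removed: #1, #4, #5, #8, #10, #13, #15, #16, #17, #18.
Seated jurors 1–9: #2, #3, #6, #7, #9, #11, #12, #14, #19.
Of those, in Ward 4: #6, #7, #11, #12, #14 → 5.

5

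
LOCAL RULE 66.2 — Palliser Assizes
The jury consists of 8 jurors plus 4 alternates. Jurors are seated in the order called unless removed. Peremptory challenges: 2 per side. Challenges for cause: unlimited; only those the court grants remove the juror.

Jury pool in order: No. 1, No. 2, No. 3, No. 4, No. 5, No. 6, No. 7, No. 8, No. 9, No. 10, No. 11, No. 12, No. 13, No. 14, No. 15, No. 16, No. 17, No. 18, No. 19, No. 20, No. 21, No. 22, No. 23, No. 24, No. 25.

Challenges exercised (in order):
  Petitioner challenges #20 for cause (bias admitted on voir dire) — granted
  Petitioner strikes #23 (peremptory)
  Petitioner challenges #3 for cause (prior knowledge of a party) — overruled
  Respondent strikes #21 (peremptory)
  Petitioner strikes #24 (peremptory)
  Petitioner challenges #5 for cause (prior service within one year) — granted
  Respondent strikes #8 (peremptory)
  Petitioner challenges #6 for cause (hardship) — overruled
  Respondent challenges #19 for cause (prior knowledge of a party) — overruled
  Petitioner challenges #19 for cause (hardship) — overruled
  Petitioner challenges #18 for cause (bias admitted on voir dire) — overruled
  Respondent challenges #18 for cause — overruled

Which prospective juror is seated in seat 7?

9

Removed: #5, #8, #20, #21, #23, #24. (#3, #6, #18, #19 stay — for-cause denied.)
Seating in order: seats 1–8 → #1, #2, #3, #4, #6, #7, #9, #10; alternates → #11, #12, #13, #14.
So seat 7 is #9.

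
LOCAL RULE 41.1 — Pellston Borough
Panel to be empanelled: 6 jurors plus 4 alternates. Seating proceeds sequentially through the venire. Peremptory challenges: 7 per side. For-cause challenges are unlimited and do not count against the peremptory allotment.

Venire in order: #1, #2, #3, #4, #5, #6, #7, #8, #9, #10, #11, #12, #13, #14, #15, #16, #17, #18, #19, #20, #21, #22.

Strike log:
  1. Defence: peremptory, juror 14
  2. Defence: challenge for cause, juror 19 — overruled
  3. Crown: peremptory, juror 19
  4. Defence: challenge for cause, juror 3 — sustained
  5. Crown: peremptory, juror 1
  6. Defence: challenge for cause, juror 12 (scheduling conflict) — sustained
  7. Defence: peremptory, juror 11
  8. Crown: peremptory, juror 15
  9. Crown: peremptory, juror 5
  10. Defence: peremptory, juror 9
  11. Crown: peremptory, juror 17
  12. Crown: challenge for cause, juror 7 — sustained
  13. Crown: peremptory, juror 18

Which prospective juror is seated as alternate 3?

21

Removed: #1, #3, #5, #7, #9, #11, #12, #14, #15, #17, #18, #19.
Seating in order: seats 1–6 → #2, #4, #6, #8, #10, #13; alternates → #16, #20, #21, #22.
So alternate 3 is #21.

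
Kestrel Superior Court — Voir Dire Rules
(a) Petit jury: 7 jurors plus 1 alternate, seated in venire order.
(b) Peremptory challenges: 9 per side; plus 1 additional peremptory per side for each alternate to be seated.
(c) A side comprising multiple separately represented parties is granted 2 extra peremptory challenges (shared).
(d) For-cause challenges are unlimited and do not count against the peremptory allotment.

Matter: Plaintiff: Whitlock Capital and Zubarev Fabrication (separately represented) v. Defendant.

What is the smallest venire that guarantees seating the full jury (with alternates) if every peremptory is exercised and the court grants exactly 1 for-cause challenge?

31

Seats to fill: 7 + 1 alternates = 8.
Peremptories — Plaintiff: 9 + 1×1 + 2 = 12; Defendant: 9 + 1×1 = 10; total 22.
For-cause removals: 1.
Minimum venire: 8 + 22 + 1 = 31.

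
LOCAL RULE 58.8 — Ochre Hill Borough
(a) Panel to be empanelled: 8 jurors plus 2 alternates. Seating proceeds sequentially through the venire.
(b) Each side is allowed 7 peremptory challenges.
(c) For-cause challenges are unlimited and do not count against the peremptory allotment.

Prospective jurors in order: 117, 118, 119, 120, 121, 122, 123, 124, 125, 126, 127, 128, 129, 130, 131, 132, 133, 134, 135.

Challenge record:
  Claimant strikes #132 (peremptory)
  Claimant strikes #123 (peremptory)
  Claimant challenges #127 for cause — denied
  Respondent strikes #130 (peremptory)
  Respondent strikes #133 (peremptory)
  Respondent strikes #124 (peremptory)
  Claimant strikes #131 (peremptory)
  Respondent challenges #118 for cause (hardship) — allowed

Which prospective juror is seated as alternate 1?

Removed: #118, #123, #124, #130, #131, #132, #133. (#127 stays — for-cause denied.)
Seating in order: seats 1–8 → #117, #119, #120, #121, #122, #125, #126, #127; alternates → #128, #129.
So alternate 1 is #128.

128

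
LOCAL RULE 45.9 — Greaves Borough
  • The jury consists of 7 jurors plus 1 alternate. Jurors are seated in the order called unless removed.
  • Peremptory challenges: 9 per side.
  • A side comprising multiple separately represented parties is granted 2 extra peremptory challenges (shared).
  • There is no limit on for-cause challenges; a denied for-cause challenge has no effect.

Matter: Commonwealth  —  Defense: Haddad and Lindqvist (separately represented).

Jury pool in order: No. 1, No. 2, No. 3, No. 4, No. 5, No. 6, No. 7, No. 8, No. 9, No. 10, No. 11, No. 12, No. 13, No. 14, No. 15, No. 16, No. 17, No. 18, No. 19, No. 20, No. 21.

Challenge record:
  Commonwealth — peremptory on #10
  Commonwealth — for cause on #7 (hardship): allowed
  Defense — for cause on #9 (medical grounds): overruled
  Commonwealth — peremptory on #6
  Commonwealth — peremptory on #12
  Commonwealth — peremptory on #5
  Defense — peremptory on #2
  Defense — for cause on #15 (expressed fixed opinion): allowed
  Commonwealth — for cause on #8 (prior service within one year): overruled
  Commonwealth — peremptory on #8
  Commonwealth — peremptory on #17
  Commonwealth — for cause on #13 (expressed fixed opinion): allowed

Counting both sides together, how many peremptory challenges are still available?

13

Commonwealth allotment: 9. Defense allotment: 9 base + 2 multi-party = 11.
Commonwealth peremptories used: #10, #6, #12, #5, #8, #17 — 6 (for-cause on #7, #8, #13 don't count).
Defense peremptories used: #2 — 1 (for-cause on #9, #15 don't count).
Remaining: (9 − 6) + (11 − 1) = 13.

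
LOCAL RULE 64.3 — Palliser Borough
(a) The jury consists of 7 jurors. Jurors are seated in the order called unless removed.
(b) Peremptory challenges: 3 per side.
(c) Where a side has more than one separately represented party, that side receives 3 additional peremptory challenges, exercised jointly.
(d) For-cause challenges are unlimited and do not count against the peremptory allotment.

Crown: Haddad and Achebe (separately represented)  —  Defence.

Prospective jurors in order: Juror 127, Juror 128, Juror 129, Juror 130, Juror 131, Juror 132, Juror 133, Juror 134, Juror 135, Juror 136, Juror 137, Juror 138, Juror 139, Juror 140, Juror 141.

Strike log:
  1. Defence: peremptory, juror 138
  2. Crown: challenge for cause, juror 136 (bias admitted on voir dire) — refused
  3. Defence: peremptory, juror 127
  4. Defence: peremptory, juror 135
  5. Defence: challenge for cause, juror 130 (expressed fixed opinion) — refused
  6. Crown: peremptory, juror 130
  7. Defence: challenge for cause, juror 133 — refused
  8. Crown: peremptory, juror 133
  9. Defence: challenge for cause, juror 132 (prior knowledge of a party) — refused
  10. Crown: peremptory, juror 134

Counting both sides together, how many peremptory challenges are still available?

Crown allotment: 3 base + 3 multi-party = 6. Defence allotment: 3.
Crown peremptories used: #130, #133, #134 — 3 (the for-cause on #136 doesn't count).
Defence peremptories used: #138, #127, #135 — 3 (for-cause on #130, #133, #132 don't count).
Remaining: (6 − 3) + (3 − 3) = 3.

3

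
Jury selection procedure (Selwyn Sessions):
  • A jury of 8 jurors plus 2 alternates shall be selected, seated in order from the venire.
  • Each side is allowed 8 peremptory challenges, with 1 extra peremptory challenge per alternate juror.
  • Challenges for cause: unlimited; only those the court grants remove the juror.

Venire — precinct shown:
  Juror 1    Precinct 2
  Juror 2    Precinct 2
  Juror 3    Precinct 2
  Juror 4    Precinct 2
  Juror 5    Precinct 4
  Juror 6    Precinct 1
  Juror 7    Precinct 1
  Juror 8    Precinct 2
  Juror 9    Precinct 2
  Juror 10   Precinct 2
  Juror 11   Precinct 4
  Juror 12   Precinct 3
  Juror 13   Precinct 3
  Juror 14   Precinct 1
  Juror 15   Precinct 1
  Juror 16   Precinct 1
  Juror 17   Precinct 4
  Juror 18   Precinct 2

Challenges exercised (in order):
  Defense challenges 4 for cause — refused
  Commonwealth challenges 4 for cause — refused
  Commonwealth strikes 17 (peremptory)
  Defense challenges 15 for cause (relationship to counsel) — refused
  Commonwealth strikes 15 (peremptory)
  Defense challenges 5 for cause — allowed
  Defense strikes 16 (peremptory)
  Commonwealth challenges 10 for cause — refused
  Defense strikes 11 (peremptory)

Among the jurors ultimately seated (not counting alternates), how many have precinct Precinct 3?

0

Removed: #5, #11, #15, #16, #17.
Seated jurors 1–8: #1, #2, #3, #4, #6, #7, #8, #9 (alternates #10, #12 not counted).
None of those are in Precinct 3 → 0.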